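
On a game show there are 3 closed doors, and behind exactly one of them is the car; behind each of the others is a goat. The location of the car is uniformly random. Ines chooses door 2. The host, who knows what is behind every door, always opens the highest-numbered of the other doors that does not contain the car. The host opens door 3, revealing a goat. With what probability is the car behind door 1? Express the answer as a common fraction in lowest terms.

Condition on the true location of the car.
If it is behind either of doors 1 and 2 (prior 1/3 each): door 3 is the highest-numbered option available, probability 1; weight (1/3)·1 = 1/3 each.
If it is behind door 3 (prior 1/3): the host opened door 3, so this case is ruled out; weight (1/3)·0 = 0.
The weights sum to 2/3.
So P(the car behind door 1 | the host opened door 3) = (1/3) / (2/3) = 1/2.

1/2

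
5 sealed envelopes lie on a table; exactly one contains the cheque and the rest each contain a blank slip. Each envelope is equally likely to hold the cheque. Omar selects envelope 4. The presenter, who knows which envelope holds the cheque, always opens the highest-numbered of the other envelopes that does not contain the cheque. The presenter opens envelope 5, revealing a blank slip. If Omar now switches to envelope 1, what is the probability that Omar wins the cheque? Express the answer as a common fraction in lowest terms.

Apply Bayes' rule, conditioning on where the cheque actually is.
If it is in any of envelopes 1, 2, 3, and 4 (prior 1/5 each): envelope 5 is the highest-numbered option available, probability 1; weight (1/5)·1 = 1/5 each.
If it is in envelope 5 (prior 1/5): the presenter opened envelope 5, so this case is ruled out; weight (1/5)·0 = 0.
The weights sum to 4/5.
So P(the cheque in envelope 1 | the presenter opened envelope 5) = (1/5) / (4/5) = 1/4.

1/4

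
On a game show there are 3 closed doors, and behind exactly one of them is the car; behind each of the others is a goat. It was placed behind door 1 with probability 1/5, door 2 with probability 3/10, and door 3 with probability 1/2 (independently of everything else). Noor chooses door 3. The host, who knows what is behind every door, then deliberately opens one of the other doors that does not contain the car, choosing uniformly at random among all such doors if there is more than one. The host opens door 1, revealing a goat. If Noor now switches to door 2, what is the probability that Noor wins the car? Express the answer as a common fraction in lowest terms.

6/11

Consider each possible location of the car in turn.
If it is behind door 1 (prior 1/5): the host opened door 1, so this case is ruled out; weight (1/5)·0 = 0.
If it is behind door 2 (prior 3/10): the host has no choice, probability 1; weight (3/10)·1 = 3/10.
If it is behind door 3 (prior 1/2): the host has 2 equally likely choices, so probability 1/2; weight (1/2)·(1/2) = 1/4.
The weights sum to 11/20.
So P(the car behind door 2 | the host opened door 1) = (3/10) / (11/20) = 6/11.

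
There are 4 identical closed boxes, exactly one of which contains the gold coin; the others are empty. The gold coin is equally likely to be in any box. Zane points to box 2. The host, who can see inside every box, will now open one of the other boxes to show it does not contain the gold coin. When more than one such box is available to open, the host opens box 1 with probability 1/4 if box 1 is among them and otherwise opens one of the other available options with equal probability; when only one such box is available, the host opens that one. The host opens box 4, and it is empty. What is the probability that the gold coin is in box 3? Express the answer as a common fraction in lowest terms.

6/13

Consider each possible location of the gold coin in turn.
If it is in box 1 (prior 1/4): box 1 holds the prize so is unavailable; the host chooses uniformly among the 2 others, probability 1/2; weight (1/4)·(1/2) = 1/8.
If it is in box 2 (prior 1/4): box 1 is available but not opened; box 4 gets probability (1 − 1/4)/2 = 3/8; weight (1/4)·(3/8) = 3/32.
If it is in box 3 (prior 1/4): box 1 is available but not opened, probability 3/4; weight (1/4)·(3/4) = 3/16.
If it is in box 4 (prior 1/4): the host opened box 4, so this case is ruled out; weight (1/4)·0 = 0.
The weights sum to 13/32.
So P(the gold coin in box 3 | the host opened box 4) = (3/16) / (13/32) = 6/13.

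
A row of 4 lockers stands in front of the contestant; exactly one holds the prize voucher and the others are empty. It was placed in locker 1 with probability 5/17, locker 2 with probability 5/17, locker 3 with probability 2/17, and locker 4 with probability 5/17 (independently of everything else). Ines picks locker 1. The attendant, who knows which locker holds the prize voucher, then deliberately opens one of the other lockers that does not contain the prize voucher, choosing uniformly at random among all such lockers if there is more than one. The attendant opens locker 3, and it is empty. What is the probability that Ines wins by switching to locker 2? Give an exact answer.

3/8

Consider each possible location of the prize voucher in turn.
If it is in locker 1 (prior 5/17): the attendant has 3 equally likely choices, so probability 1/3; weight (5/17)·(1/3) = 5/51.
If it is in either of lockers 2 and 4 (prior 5/17 each): the attendant has 2 equally likely choices, so probability 1/2; weight (5/17)·(1/2) = 5/34 each.
If it is in locker 3 (prior 2/17): the attendant opened locker 3, so this case is ruled out; weight (2/17)·0 = 0.
The weights sum to 20/51.
So P(the prize voucher in locker 2 | the attendant opened locker 3) = (5/34) / (20/51) = 3/8.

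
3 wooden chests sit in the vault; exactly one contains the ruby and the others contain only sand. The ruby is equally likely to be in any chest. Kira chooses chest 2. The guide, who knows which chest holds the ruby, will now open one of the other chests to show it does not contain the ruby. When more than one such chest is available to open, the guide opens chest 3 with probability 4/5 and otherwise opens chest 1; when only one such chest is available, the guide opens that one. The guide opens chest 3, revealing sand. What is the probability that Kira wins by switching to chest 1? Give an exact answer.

5/9

Condition on the true location of the ruby.
If it is in chest 1 (prior 1/3): only chest 3 is available, probability 1; weight (1/3)·1 = 1/3.
If it is in chest 2 (prior 1/3): chest 3 is available, opened with probability 4/5; weight (1/3)·(4/5) = 4/15.
If it is in chest 3 (prior 1/3): the guide opened chest 3, so this case is ruled out; weight (1/3)·0 = 0.
The weights sum to 3/5.
So P(the ruby in chest 1 | the guide opened chest 3) = (1/3) / (3/5) = 5/9.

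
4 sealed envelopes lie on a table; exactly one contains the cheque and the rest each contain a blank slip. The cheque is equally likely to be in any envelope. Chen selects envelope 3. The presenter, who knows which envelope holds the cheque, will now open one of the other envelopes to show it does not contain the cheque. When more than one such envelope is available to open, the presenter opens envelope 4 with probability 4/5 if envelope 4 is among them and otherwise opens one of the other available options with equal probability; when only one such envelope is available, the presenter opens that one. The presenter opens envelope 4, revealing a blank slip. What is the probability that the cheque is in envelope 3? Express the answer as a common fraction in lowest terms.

1/3

Consider each possible location of the cheque in turn.
If it is in any of envelopes 1, 2, and 3 (prior 1/4 each): envelope 4 is available, opened with probability 4/5; weight (1/4)·(4/5) = 1/5 each.
If it is in envelope 4 (prior 1/4): the presenter opened envelope 4, so this case is ruled out; weight (1/4)·0 = 0.
The weights sum to 3/5.
So P(the cheque in envelope 3 | the presenter opened envelope 4) = (1/5) / (3/5) = 1/3.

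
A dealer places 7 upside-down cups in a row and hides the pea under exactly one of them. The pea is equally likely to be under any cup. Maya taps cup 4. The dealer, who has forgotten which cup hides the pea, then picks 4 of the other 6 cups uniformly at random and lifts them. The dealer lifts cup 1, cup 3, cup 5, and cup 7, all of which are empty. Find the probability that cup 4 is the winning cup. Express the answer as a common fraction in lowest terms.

1/3

Apply Bayes' rule, conditioning on where the pea actually is.
If it is under any of cups 1, 3, 5, and 7 (prior 1/7 each): that cup was opened and seen not to hold the prize — ruled out; weight (1/7)·0 = 0 each.
If it is under any of cups 2, 4, and 6 (prior 1/7 each): the dealer picks exactly this set with probability 1/15 regardless, and none is the prize; weight (1/7)·(1/15) = 1/105 each.
The weights sum to 1/35.
So P(the pea under cup 4 | the dealer opened cup 1, cup 3, cup 5, and cup 7) = (1/105) / (1/35) = 1/3.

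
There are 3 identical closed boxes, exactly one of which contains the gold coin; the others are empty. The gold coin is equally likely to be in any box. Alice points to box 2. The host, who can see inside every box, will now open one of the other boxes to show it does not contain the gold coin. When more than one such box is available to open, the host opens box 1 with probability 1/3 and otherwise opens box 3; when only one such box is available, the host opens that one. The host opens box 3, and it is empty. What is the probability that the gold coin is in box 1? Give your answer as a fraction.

Apply Bayes' rule, conditioning on where the gold coin actually is.
If it is in box 1 (prior 1/3): only box 3 is available, probability 1; weight (1/3)·1 = 1/3.
If it is in box 2 (prior 1/3): box 1 is available but not opened, probability 2/3; weight (1/3)·(2/3) = 2/9.
If it is in box 3 (prior 1/3): the host opened box 3, so this case is ruled out; weight (1/3)·0 = 0.
The weights sum to 5/9.
So P(the gold coin in box 1 | the host opened box 3) = (1/3) / (5/9) = 3/5.

3/5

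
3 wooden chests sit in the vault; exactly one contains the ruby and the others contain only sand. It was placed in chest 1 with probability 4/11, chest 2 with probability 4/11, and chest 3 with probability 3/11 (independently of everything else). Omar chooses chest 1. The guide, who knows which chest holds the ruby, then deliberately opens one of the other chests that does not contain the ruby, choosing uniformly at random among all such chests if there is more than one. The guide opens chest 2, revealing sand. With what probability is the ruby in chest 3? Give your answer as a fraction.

Consider each possible location of the ruby in turn.
If it is in chest 1 (prior 4/11): the guide has 2 equally likely choices, so probability 1/2; weight (4/11)·(1/2) = 2/11.
If it is in chest 2 (prior 4/11): the guide opened chest 2, so this case is ruled out; weight (4/11)·0 = 0.
If it is in chest 3 (prior 3/11): the guide has no choice, probability 1; weight (3/11)·1 = 3/11.
The weights sum to 5/11.
So P(the ruby in chest 3 | the guide opened chest 2) = (3/11) / (5/11) = 3/5.

3/5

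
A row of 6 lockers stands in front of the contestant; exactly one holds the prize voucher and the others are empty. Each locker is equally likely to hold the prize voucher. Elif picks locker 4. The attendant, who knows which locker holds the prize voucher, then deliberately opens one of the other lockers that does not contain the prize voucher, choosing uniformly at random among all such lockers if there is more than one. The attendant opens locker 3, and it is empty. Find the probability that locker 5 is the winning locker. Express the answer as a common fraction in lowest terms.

5/24

Condition on the true location of the prize voucher.
If it is in any of lockers 1, 2, 5, and 6 (prior 1/6 each): the attendant has 4 equally likely choices, so probability 1/4; weight (1/6)·(1/4) = 1/24 each.
If it is in locker 3 (prior 1/6): the attendant opened locker 3, so this case is ruled out; weight (1/6)·0 = 0.
If it is in locker 4 (prior 1/6): the attendant has 5 equally likely choices, so probability 1/5; weight (1/6)·(1/5) = 1/30.
The weights sum to 1/5.
So P(the prize voucher in locker 5 | the attendant opened locker 3) = (1/24) / (1/5) = 5/24.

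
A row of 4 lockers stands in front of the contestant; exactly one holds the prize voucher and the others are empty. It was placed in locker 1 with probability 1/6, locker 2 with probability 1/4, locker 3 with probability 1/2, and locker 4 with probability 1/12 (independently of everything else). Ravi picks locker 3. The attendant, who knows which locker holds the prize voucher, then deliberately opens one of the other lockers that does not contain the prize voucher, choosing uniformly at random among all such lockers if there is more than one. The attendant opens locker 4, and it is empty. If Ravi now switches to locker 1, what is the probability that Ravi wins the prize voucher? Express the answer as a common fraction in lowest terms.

2/9

Consider each possible location of the prize voucher in turn.
If it is in locker 1 (prior 1/6): the attendant has 2 equally likely choices, so probability 1/2; weight (1/6)·(1/2) = 1/12.
If it is in locker 2 (prior 1/4): the attendant has 2 equally likely choices, so probability 1/2; weight (1/4)·(1/2) = 1/8.
If it is in locker 3 (prior 1/2): the attendant has 3 equally likely choices, so probability 1/3; weight (1/2)·(1/3) = 1/6.
If it is in locker 4 (prior 1/12): the attendant opened locker 4, so this case is ruled out; weight (1/12)·0 = 0.
The weights sum to 3/8.
So P(the prize voucher in locker 1 | the attendant opened locker 4) = (1/12) / (3/8) = 2/9.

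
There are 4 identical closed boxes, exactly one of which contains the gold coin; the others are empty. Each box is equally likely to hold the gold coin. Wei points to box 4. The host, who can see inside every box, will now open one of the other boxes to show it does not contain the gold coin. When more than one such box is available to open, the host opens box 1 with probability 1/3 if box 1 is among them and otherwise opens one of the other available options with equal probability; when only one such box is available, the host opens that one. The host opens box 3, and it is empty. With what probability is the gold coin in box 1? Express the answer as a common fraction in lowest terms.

Condition on the true location of the gold coin.
If it is in box 1 (prior 1/4): box 1 holds the prize so is unavailable; the host chooses uniformly among the 2 others, probability 1/2; weight (1/4)·(1/2) = 1/8.
If it is in box 2 (prior 1/4): box 1 is available but not opened, probability 2/3; weight (1/4)·(2/3) = 1/6.
If it is in box 3 (prior 1/4): the host opened box 3, so this case is ruled out; weight (1/4)·0 = 0.
If it is in box 4 (prior 1/4): box 1 is available but not opened; box 3 gets probability (1 − 1/3)/2 = 1/3; weight (1/4)·(1/3) = 1/12.
The weights sum to 3/8.
So P(the gold coin in box 1 | the host opened box 3) = (1/8) / (3/8) = 1/3.

1/3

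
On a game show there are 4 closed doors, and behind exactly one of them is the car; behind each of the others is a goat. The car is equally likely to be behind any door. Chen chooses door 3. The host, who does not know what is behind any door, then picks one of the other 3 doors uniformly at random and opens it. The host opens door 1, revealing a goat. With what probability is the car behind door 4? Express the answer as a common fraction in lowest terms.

Because the host chose which door to open without knowing where the car is, the choice is independent of the prize location. Learning that door 1 does not hold the car simply rules out that one location and leaves the remaining 3 doors still equally likely by symmetry.
So P(the car behind door 4) = 1/3.

1/3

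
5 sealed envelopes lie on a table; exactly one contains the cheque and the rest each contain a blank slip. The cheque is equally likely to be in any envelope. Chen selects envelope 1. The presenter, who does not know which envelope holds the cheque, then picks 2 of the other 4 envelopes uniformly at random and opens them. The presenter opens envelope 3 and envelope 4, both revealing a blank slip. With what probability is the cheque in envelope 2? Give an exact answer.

Because the presenter chose which envelopes to open without knowing where the cheque is, the choice is independent of the prize location. Learning that none of the 2 opened envelopes holds the cheque simply rules out those 2 locations and leaves the remaining 3 envelopes still equally likely by symmetry.
So P(the cheque in envelope 2) = 1/3.

1/3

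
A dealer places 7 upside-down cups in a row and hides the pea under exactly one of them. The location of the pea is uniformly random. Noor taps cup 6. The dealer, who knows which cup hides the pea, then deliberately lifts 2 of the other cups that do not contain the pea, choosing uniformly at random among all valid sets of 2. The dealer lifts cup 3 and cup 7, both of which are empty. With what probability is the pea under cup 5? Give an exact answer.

3/14

Consider each possible location of the pea in turn.
If it is under any of cups 1, 2, 4, and 5 (prior 1/7 each): the dealer has 10 equally likely choices, so probability 1/10; weight (1/7)·(1/10) = 1/70 each.
If it is under either of cups 3 and 7 (prior 1/7 each): that cup was opened and seen not to hold the prize — ruled out; weight (1/7)·0 = 0 each.
If it is under cup 6 (prior 1/7): the dealer has 15 equally likely choices, so probability 1/15; weight (1/7)·(1/15) = 1/105.
The weights sum to 1/15.
So P(the pea under cup 5 | the dealer opened cup 3 and cup 7) = (1/70) / (1/15) = 3/14.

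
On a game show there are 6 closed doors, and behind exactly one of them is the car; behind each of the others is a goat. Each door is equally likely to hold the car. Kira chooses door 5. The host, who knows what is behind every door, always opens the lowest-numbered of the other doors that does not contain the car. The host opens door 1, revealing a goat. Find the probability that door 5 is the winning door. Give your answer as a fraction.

1/5

Apply Bayes' rule, conditioning on where the car actually is.
If it is behind door 1 (prior 1/6): the host opened door 1, so this case is ruled out; weight (1/6)·0 = 0.
If it is behind any of doors 2, 3, 4, 5, and 6 (prior 1/6 each): door 1 is the lowest-numbered option available, probability 1; weight (1/6)·1 = 1/6 each.
The weights sum to 5/6.
So P(the car behind door 5 | the host opened door 1) = (1/6) / (5/6) = 1/5.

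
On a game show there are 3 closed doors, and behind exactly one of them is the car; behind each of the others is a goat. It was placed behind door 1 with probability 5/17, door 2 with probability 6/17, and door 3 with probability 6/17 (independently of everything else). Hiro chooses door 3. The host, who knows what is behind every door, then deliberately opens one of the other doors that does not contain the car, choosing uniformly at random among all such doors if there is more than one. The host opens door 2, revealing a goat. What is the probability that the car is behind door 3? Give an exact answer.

3/8

Condition on the true location of the car.
If it is behind door 1 (prior 5/17): the host has no choice, probability 1; weight (5/17)·1 = 5/17.
If it is behind door 2 (prior 6/17): the host opened door 2, so this case is ruled out; weight (6/17)·0 = 0.
If it is behind door 3 (prior 6/17): the host has 2 equally likely choices, so probability 1/2; weight (6/17)·(1/2) = 3/17.
The weights sum to 8/17.
So P(the car behind door 3 | the host opened door 2) = (3/17) / (8/17) = 3/8.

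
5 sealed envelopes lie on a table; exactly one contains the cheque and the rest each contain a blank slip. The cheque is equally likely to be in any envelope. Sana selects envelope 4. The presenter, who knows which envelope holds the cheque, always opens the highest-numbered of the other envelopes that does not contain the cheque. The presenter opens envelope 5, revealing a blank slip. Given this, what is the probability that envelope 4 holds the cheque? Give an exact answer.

1/4

Condition on the true location of the cheque.
If it is in any of envelopes 1, 2, 3, and 4 (prior 1/5 each): envelope 5 is the highest-numbered option available, probability 1; weight (1/5)·1 = 1/5 each.
If it is in envelope 5 (prior 1/5): the presenter opened envelope 5, so this case is ruled out; weight (1/5)·0 = 0.
The weights sum to 4/5.
So P(the cheque in envelope 4 | the presenter opened envelope 5) = (1/5) / (4/5) = 1/4.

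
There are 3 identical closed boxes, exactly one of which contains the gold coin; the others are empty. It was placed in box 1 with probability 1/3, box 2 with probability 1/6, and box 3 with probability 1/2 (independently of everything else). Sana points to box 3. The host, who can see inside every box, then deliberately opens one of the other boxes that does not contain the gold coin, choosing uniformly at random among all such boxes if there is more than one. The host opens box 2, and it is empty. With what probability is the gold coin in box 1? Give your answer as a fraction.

Condition on the true location of the gold coin.
If it is in box 1 (prior 1/3): the host has no choice, probability 1; weight (1/3)·1 = 1/3.
If it is in box 2 (prior 1/6): the host opened box 2, so this case is ruled out; weight (1/6)·0 = 0.
If it is in box 3 (prior 1/2): the host has 2 equally likely choices, so probability 1/2; weight (1/2)·(1/2) = 1/4.
The weights sum to 7/12.
So P(the gold coin in box 1 | the host opened box 2) = (1/3) / (7/12) = 4/7.

4/7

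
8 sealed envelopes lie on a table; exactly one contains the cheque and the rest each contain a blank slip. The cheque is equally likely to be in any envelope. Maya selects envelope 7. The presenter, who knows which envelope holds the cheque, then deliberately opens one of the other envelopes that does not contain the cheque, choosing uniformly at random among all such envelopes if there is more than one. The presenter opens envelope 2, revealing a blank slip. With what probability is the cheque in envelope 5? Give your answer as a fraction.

7/48

Consider each possible location of the cheque in turn.
If it is in any of envelopes 1, 3, 4, 5, 6, and 8 (prior 1/8 each): the presenter has 6 equally likely choices, so probability 1/6; weight (1/8)·(1/6) = 1/48 each.
If it is in envelope 2 (prior 1/8): the presenter opened envelope 2, so this case is ruled out; weight (1/8)·0 = 0.
If it is in envelope 7 (prior 1/8): the presenter has 7 equally likely choices, so probability 1/7; weight (1/8)·(1/7) = 1/56.
The weights sum to 1/7.
So P(the cheque in envelope 5 | the presenter opened envelope 2) = (1/48) / (1/7) = 7/48.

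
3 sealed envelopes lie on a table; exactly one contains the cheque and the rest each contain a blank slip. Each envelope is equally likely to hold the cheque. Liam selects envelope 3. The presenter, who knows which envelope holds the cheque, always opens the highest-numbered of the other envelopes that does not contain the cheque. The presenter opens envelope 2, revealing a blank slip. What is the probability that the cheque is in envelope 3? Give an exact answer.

1/2

Consider each possible location of the cheque in turn.
If it is in either of envelopes 1 and 3 (prior 1/3 each): envelope 2 is the highest-numbered option available, probability 1; weight (1/3)·1 = 1/3 each.
If it is in envelope 2 (prior 1/3): the presenter opened envelope 2, so this case is ruled out; weight (1/3)·0 = 0.
The weights sum to 2/3.
So P(the cheque in envelope 3 | the presenter opened envelope 2) = (1/3) / (2/3) = 1/2.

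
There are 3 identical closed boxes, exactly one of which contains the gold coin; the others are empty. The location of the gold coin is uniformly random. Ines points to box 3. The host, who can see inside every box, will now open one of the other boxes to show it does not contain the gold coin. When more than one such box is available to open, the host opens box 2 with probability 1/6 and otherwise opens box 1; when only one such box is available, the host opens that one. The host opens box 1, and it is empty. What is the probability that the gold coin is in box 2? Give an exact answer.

Consider each possible location of the gold coin in turn.
If it is in box 1 (prior 1/3): the host opened box 1, so this case is ruled out; weight (1/3)·0 = 0.
If it is in box 2 (prior 1/3): only box 1 is available, probability 1; weight (1/3)·1 = 1/3.
If it is in box 3 (prior 1/3): box 2 is available but not opened, probability 5/6; weight (1/3)·(5/6) = 5/18.
The weights sum to 11/18.
So P(the gold coin in box 2 | the host opened box 1) = (1/3) / (11/18) = 6/11.

6/11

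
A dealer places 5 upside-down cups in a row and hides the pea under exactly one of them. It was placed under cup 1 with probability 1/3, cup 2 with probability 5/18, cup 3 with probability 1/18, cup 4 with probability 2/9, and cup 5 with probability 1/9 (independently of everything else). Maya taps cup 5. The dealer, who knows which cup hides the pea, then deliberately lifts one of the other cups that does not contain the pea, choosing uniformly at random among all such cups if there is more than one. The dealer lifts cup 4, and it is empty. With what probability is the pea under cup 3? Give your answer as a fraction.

2/27

Apply Bayes' rule, conditioning on where the pea actually is.
If it is under cup 1 (prior 1/3): the dealer has 3 equally likely choices, so probability 1/3; weight (1/3)·(1/3) = 1/9.
If it is under cup 2 (prior 5/18): the dealer has 3 equally likely choices, so probability 1/3; weight (5/18)·(1/3) = 5/54.
If it is under cup 3 (prior 1/18): the dealer has 3 equally likely choices, so probability 1/3; weight (1/18)·(1/3) = 1/54.
If it is under cup 4 (prior 2/9): the dealer opened cup 4, so this case is ruled out; weight (2/9)·0 = 0.
If it is under cup 5 (prior 1/9): the dealer has 4 equally likely choices, so probability 1/4; weight (1/9)·(1/4) = 1/36.
The weights sum to 1/4.
So P(the pea under cup 3 | the dealer opened cup 4) = (1/54) / (1/4) = 2/27.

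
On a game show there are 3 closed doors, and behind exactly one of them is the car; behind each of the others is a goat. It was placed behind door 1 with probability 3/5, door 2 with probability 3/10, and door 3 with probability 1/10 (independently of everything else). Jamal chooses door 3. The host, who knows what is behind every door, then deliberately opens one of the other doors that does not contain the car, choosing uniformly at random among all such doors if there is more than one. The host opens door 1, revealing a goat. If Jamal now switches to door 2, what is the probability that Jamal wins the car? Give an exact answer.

6/7

Apply Bayes' rule, conditioning on where the car actually is.
If it is behind door 1 (prior 3/5): the host opened door 1, so this case is ruled out; weight (3/5)·0 = 0.
If it is behind door 2 (prior 3/10): the host has no choice, probability 1; weight (3/10)·1 = 3/10.
If it is behind door 3 (prior 1/10): the host has 2 equally likely choices, so probability 1/2; weight (1/10)·(1/2) = 1/20.
The weights sum to 7/20.
So P(the car behind door 2 | the host opened door 1) = (3/10) / (7/20) = 6/7.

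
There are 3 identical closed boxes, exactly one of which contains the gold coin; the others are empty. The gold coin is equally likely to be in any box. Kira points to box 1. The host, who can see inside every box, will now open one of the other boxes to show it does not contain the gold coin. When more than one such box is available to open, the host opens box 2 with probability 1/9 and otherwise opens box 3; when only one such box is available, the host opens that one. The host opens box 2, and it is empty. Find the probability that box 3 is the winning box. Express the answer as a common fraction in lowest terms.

Consider each possible location of the gold coin in turn.
If it is in box 1 (prior 1/3): box 2 is available, opened with probability 1/9; weight (1/3)·(1/9) = 1/27.
If it is in box 2 (prior 1/3): the host opened box 2, so this case is ruled out; weight (1/3)·0 = 0.
If it is in box 3 (prior 1/3): only box 2 is available, probability 1; weight (1/3)·1 = 1/3.
The weights sum to 10/27.
So P(the gold coin in box 3 | the host opened box 2) = (1/3) / (10/27) = 9/10.

9/10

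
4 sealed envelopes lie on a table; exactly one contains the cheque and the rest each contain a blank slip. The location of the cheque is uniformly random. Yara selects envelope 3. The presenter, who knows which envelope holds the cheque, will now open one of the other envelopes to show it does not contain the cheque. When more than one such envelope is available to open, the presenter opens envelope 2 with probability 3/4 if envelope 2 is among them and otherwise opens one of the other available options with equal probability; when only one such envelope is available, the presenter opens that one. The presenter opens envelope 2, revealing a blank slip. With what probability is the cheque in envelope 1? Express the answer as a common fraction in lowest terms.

Consider each possible location of the cheque in turn.
If it is in any of envelopes 1, 3, and 4 (prior 1/4 each): envelope 2 is available, opened with probability 3/4; weight (1/4)·(3/4) = 3/16 each.
If it is in envelope 2 (prior 1/4): the presenter opened envelope 2, so this case is ruled out; weight (1/4)·0 = 0.
The weights sum to 9/16.
So P(the cheque in envelope 1 | the presenter opened envelope 2) = (3/16) / (9/16) = 1/3.

1/3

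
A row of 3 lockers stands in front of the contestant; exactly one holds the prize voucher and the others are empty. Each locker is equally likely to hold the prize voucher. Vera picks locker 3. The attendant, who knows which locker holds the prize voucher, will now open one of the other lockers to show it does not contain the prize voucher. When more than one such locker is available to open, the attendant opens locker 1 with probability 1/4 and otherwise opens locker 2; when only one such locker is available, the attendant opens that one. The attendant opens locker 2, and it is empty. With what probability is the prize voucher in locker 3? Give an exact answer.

Condition on the true location of the prize voucher.
If it is in locker 1 (prior 1/3): only locker 2 is available, probability 1; weight (1/3)·1 = 1/3.
If it is in locker 2 (prior 1/3): the attendant opened locker 2, so this case is ruled out; weight (1/3)·0 = 0.
If it is in locker 3 (prior 1/3): locker 1 is available but not opened, probability 3/4; weight (1/3)·(3/4) = 1/4.
The weights sum to 7/12.
So P(the prize voucher in locker 3 | the attendant opened locker 2) = (1/4) / (7/12) = 3/7.

3/7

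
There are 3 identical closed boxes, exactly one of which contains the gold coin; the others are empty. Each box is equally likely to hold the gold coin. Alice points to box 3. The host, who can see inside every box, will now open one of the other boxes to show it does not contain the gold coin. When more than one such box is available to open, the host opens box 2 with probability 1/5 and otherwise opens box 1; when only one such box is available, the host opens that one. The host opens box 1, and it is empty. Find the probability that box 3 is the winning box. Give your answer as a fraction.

4/9

Apply Bayes' rule, conditioning on where the gold coin actually is.
If it is in box 1 (prior 1/3): the host opened box 1, so this case is ruled out; weight (1/3)·0 = 0.
If it is in box 2 (prior 1/3): only box 1 is available, probability 1; weight (1/3)·1 = 1/3.
If it is in box 3 (prior 1/3): box 2 is available but not opened, probability 4/5; weight (1/3)·(4/5) = 4/15.
The weights sum to 3/5.
So P(the gold coin in box 3 | the host opened box 1) = (4/15) / (3/5) = 4/9.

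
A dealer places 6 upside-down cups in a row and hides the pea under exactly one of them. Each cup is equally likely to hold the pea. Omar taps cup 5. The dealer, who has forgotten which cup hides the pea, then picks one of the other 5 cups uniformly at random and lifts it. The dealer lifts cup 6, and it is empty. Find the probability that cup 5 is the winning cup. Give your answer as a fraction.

1/5

Apply Bayes' rule, conditioning on where the pea actually is.
If it is under any of cups 1, 2, 3, 4, and 5 (prior 1/6 each): the dealer picks cup 6 with probability 1/5 regardless, and it is not the prize; weight (1/6)·(1/5) = 1/30 each.
If it is under cup 6 (prior 1/6): the dealer opened cup 6, so this case is ruled out; weight (1/6)·0 = 0.
The weights sum to 1/6.
So P(the pea under cup 5 | the dealer opened cup 6) = (1/30) / (1/6) = 1/5.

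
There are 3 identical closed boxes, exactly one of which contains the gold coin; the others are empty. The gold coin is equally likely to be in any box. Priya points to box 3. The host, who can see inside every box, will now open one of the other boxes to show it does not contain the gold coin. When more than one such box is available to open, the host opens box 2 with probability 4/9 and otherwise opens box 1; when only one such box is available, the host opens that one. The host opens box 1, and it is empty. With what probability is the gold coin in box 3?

Apply Bayes' rule, conditioning on where the gold coin actually is.
If it is in box 1 (prior 1/3): the host opened box 1, so this case is ruled out; weight (1/3)·0 = 0.
If it is in box 2 (prior 1/3): only box 1 is available, probability 1; weight (1/3)·1 = 1/3.
If it is in box 3 (prior 1/3): box 2 is available but not opened, probability 5/9; weight (1/3)·(5/9) = 5/27.
The weights sum to 14/27.
So P(the gold coin in box 3 | the host opened box 1) = (5/27) / (14/27) = 5/14.

5/14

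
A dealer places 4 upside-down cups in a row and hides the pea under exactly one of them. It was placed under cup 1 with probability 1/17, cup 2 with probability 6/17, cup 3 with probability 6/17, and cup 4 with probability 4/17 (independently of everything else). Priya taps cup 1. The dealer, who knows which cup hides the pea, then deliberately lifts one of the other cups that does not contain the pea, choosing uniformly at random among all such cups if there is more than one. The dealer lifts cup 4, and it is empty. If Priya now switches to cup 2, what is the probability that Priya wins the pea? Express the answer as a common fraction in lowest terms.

Consider each possible location of the pea in turn.
If it is under cup 1 (prior 1/17): the dealer has 3 equally likely choices, so probability 1/3; weight (1/17)·(1/3) = 1/51.
If it is under either of cups 2 and 3 (prior 6/17 each): the dealer has 2 equally likely choices, so probability 1/2; weight (6/17)·(1/2) = 3/17 each.
If it is under cup 4 (prior 4/17): the dealer opened cup 4, so this case is ruled out; weight (4/17)·0 = 0.
The weights sum to 19/51.
So P(the pea under cup 2 | the dealer opened cup 4) = (3/17) / (19/51) = 9/19.

9/19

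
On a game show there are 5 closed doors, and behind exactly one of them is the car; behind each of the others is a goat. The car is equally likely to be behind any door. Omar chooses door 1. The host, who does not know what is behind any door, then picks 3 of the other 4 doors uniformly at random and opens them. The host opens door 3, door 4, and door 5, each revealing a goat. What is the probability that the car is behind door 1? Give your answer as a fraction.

1/2

Condition on the true location of the car.
If it is behind either of doors 1 and 2 (prior 1/5 each): the host picks exactly this set with probability 1/4 regardless, and none is the prize; weight (1/5)·(1/4) = 1/20 each.
If it is behind any of doors 3, 4, and 5 (prior 1/5 each): that door was opened and seen not to hold the prize — ruled out; weight (1/5)·0 = 0 each.
The weights sum to 1/10.
So P(the car behind door 1 | the host opened door 3, door 4, and door 5) = (1/20) / (1/10) = 1/2.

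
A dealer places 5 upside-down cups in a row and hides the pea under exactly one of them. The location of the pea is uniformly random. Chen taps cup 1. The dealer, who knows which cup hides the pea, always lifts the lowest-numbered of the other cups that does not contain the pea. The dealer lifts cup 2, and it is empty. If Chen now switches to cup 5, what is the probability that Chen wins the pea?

Apply Bayes' rule, conditioning on where the pea actually is.
If it is under any of cups 1, 3, 4, and 5 (prior 1/5 each): cup 2 is the lowest-numbered option available, probability 1; weight (1/5)·1 = 1/5 each.
If it is under cup 2 (prior 1/5): the dealer opened cup 2, so this case is ruled out; weight (1/5)·0 = 0.
The weights sum to 4/5.
So P(the pea under cup 5 | the dealer opened cup 2) = (1/5) / (4/5) = 1/4.

1/4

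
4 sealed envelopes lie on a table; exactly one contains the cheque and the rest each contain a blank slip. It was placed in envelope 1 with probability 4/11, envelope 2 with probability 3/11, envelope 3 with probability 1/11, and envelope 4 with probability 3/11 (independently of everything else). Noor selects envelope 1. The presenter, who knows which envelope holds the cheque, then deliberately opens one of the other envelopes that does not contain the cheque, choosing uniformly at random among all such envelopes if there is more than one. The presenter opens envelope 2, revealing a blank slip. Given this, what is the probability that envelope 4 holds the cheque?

9/20

Apply Bayes' rule, conditioning on where the cheque actually is.
If it is in envelope 1 (prior 4/11): the presenter has 3 equally likely choices, so probability 1/3; weight (4/11)·(1/3) = 4/33.
If it is in envelope 2 (prior 3/11): the presenter opened envelope 2, so this case is ruled out; weight (3/11)·0 = 0.
If it is in envelope 3 (prior 1/11): the presenter has 2 equally likely choices, so probability 1/2; weight (1/11)·(1/2) = 1/22.
If it is in envelope 4 (prior 3/11): the presenter has 2 equally likely choices, so probability 1/2; weight (3/11)·(1/2) = 3/22.
The weights sum to 10/33.
So P(the cheque in envelope 4 | the presenter opened envelope 2) = (3/22) / (10/33) = 9/20.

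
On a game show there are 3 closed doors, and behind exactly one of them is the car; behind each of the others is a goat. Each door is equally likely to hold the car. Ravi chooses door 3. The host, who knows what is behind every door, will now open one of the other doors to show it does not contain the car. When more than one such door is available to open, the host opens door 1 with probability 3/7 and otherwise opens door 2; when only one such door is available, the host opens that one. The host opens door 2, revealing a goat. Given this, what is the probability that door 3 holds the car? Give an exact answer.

4/11

Condition on the true location of the car.
If it is behind door 1 (prior 1/3): only door 2 is available, probability 1; weight (1/3)·1 = 1/3.
If it is behind door 2 (prior 1/3): the host opened door 2, so this case is ruled out; weight (1/3)·0 = 0.
If it is behind door 3 (prior 1/3): door 1 is available but not opened, probability 4/7; weight (1/3)·(4/7) = 4/21.
The weights sum to 11/21.
So P(the car behind door 3 | the host opened door 2) = (4/21) / (11/21) = 4/11.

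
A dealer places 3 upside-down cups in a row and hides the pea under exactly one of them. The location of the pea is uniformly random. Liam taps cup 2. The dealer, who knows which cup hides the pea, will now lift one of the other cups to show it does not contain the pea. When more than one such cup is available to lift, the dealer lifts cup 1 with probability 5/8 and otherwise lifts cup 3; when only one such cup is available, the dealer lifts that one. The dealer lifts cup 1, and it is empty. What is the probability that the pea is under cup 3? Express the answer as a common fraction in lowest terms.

Apply Bayes' rule, conditioning on where the pea actually is.
If it is under cup 1 (prior 1/3): the dealer opened cup 1, so this case is ruled out; weight (1/3)·0 = 0.
If it is under cup 2 (prior 1/3): cup 1 is available, opened with probability 5/8; weight (1/3)·(5/8) = 5/24.
If it is under cup 3 (prior 1/3): only cup 1 is available, probability 1; weight (1/3)·1 = 1/3.
The weights sum to 13/24.
So P(the pea under cup 3 | the dealer opened cup 1) = (1/3) / (13/24) = 8/13.

8/13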